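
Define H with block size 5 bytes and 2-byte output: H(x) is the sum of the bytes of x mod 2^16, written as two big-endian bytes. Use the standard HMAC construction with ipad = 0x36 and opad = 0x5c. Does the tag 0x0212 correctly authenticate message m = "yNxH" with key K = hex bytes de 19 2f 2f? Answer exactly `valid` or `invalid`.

valid

Key hex bytes de 19 2f 2f is 4 bytes ≤ B = 5; zero-pad to 5 bytes: K' = de 19 2f 2f 00.
K' ⊕ ipad = e8 2f 19 19 36; K' ⊕ opad = 82 45 73 73 5c.
Inner hash: sum = 232+47+25+25+54+121+78+120+72 = 774 → 03 06.
Outer hash (recomputed tag): sum = 130+69+115+115+92+3+6 = 530 → 02 12.
Recomputed tag = 0212; claimed = 0212 → match.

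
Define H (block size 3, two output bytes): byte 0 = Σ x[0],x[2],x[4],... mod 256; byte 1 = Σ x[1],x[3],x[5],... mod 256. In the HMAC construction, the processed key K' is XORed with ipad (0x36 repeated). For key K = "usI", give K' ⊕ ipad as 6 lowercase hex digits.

43457f

Key "usI" = 75 73 49 is exactly B = 3 bytes: K' = 75 73 49.
XOR each byte with 0x36: 75⊕36=43, 73⊕36=45, 49⊕36=7f.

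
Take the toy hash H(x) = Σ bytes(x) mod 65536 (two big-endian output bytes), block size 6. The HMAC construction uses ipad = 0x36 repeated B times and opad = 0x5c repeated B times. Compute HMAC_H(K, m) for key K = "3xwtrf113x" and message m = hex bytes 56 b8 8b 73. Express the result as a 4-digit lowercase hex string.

025f

Key "3xwtrf113x" = 33 78 77 74 72 66 31 31 33 78 is 10 bytes > B = 6, so hash it first: H(key) = 03 7b, then zero-pad to 6 bytes: K' = 03 7b 00 00 00 00.
K' ⊕ ipad = 35 4d 36 36 36 36.  K' ⊕ opad = 5f 27 5c 5c 5c 5c.
Inner input = (K'⊕ipad) ∥ m = 35 4d 36 36 36 36 ∥ 56 b8 8b 73.
Inner hash: sum = 53+77+54+54+54+54+86+184+139+115 = 870 → 03 66.
Outer input = (K'⊕opad) ∥ inner = 5f 27 5c 5c 5c 5c ∥ 03 66.
Outer hash (tag): sum = 95+39+92+92+92+92+3+102 = 607 → 02 5f.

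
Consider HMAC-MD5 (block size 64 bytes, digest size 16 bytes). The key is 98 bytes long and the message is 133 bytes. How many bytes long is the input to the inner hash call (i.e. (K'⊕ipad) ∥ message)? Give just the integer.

197

Key is 98 > 64 bytes, so it is hashed to 16 bytes then zero-padded to 64: |K'| = 64.
Inner input = (K'⊕ipad) ∥ m → 64 + 133 = 197 bytes.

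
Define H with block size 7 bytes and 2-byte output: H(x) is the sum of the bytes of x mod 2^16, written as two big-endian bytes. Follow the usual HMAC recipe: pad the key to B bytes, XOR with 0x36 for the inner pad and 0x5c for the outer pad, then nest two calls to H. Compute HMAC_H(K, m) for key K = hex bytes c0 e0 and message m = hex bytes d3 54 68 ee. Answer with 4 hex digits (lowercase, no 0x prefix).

0380

Key hex bytes c0 e0 is 2 bytes ≤ B = 7; zero-pad to 7 bytes: K' = c0 e0 00 00 00 00 00.
K' ⊕ ipad = f6 d6 36 36 36 36 36.  K' ⊕ opad = 9c bc 5c 5c 5c 5c 5c.
Inner input = (K'⊕ipad) ∥ m = f6 d6 36 36 36 36 36 ∥ d3 54 68 ee.
Inner hash: sum = 246+214+54+54+54+54+54+211+84+104+238 = 1367 → 05 57.
Outer input = (K'⊕opad) ∥ inner = 9c bc 5c 5c 5c 5c 5c ∥ 05 57.
Outer hash (tag): sum = 156+188+92+92+92+92+92+5+87 = 896 → 03 80.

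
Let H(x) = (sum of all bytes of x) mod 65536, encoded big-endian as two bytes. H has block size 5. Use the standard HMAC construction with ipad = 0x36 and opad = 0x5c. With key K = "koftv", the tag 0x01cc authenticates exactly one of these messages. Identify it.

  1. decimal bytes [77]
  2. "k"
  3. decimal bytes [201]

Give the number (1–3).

1

Key "koftv" = 6b 6f 66 74 76 is exactly B = 5 bytes: K' = 6b 6f 66 74 76.
K' ⊕ ipad = 5d 59 50 42 40; K' ⊕ opad = 37 33 3a 28 2a.
m1: inner = H(5d 59 50 42 40 4d) = 01 d5; tag = H(37 33 3a 28 2a 01 d5) = 01cc ← matches
m2: inner = H(5d 59 50 42 40 6b) = 01 f3; tag = H(37 33 3a 28 2a 01 f3) = 01ea
m3: inner = H(5d 59 50 42 40 c9) = 02 51; tag = H(37 33 3a 28 2a 02 51) = 0149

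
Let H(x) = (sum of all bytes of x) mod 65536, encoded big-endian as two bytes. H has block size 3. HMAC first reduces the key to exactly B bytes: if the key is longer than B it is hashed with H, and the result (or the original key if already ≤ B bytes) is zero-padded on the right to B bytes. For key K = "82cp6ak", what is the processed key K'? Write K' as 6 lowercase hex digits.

023f00

|K| = 7 > B = 3, so first hash the key.
H(K): sum = 56+50+99+112+54+97+107 = 575 → 02 3f.
Zero-pad H(K) = 02 3f to 3 bytes: K' = 02 3f 00.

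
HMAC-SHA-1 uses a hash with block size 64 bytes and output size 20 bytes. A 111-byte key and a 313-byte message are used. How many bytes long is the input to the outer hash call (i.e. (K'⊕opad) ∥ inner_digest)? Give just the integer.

Key is 111 > 64 bytes, so it is hashed to 20 bytes then zero-padded to 64: |K'| = 64.
Outer input = (K'⊕opad) ∥ H(inner) → 64 + 20 = 84 bytes.

84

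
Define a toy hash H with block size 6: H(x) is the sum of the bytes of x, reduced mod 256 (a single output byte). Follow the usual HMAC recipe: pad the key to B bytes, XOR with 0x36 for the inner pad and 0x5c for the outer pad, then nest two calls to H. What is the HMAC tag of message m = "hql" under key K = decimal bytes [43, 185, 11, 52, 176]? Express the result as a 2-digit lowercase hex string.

4f

Key decimal bytes [43, 185, 11, 52, 176] = 2b b9 0b 34 b0 is 5 bytes ≤ B = 6; zero-pad to 6 bytes: K' = 2b b9 0b 34 b0 00.
K' ⊕ ipad = 1d 8f 3d 02 86 36.  K' ⊕ opad = 77 e5 57 68 ec 5c.
Inner input = (K'⊕ipad) ∥ m = 1d 8f 3d 02 86 36 ∥ 68 71 6c.
Inner hash: sum = 29+143+61+2+134+54+104+113+108 = 748; mod 256 = 236 → ec.
Outer input = (K'⊕opad) ∥ inner = 77 e5 57 68 ec 5c ∥ ec.
Outer hash (tag): sum = 119+229+87+104+236+92+236 = 1103; mod 256 = 79 → 4f.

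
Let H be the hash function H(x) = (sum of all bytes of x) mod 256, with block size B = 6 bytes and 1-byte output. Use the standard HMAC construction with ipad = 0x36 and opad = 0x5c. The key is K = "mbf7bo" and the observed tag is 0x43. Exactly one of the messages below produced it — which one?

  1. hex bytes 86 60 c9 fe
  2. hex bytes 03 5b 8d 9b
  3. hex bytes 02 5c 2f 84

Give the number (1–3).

3

Key "mbf7bo" = 6d 62 66 37 62 6f is exactly B = 6 bytes: K' = 6d 62 66 37 62 6f.
K' ⊕ ipad = 5b 54 50 01 54 59; K' ⊕ opad = 31 3e 3a 6b 3e 33.
m1: inner = H(5b 54 50 01 54 59 86 60 c9 fe) = 5a; tag = H(31 3e 3a 6b 3e 33 5a) = df
m2: inner = H(5b 54 50 01 54 59 03 5b 8d 9b) = 33; tag = H(31 3e 3a 6b 3e 33 33) = b8
m3: inner = H(5b 54 50 01 54 59 02 5c 2f 84) = be; tag = H(31 3e 3a 6b 3e 33 be) = 43 ← matches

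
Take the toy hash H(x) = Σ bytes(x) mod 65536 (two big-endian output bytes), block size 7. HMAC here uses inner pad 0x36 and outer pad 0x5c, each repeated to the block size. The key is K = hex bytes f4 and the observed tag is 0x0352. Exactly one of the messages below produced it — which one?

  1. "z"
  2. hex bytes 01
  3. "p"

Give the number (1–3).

Key hex bytes f4 is 1 byte ≤ B = 7; zero-pad to 7 bytes: K' = f4 00 00 00 00 00 00.
K' ⊕ ipad = c2 36 36 36 36 36 36; K' ⊕ opad = a8 5c 5c 5c 5c 5c 5c.
m1: inner = H(c2 36 36 36 36 36 36 7a) = 02 80; tag = H(a8 5c 5c 5c 5c 5c 5c 02 80) = 0352 ← matches
m2: inner = H(c2 36 36 36 36 36 36 01) = 02 07; tag = H(a8 5c 5c 5c 5c 5c 5c 02 07) = 02d9
m3: inner = H(c2 36 36 36 36 36 36 70) = 02 76; tag = H(a8 5c 5c 5c 5c 5c 5c 02 76) = 0348

1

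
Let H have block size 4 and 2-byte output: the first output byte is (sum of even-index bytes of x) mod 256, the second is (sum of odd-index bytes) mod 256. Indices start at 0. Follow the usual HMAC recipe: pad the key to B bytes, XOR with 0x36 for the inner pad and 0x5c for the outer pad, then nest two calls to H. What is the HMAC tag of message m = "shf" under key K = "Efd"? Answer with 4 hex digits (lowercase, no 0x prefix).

ef84

Key "Efd" = 45 66 64 is 3 bytes ≤ B = 4; zero-pad to 4 bytes: K' = 45 66 64 00.
K' ⊕ ipad = 73 50 52 36.  K' ⊕ opad = 19 3a 38 5c.
Inner input = (K'⊕ipad) ∥ m = 73 50 52 36 ∥ 73 68 66.
Inner hash: even-index sum = 414 mod 256 = 158; odd-index sum = 238 mod 256 = 238 → 9e ee.
Outer input = (K'⊕opad) ∥ inner = 19 3a 38 5c ∥ 9e ee.
Outer hash (tag): even-index sum = 239 mod 256 = 239; odd-index sum = 388 mod 256 = 132 → ef 84.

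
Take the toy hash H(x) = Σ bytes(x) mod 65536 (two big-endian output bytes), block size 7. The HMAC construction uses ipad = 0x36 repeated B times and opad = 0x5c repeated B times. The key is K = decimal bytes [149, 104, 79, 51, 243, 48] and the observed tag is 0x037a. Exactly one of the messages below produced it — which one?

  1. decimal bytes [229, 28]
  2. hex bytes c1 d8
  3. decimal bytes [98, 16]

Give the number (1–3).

Key decimal bytes [149, 104, 79, 51, 243, 48] = 95 68 4f 33 f3 30 is 6 bytes ≤ B = 7; zero-pad to 7 bytes: K' = 95 68 4f 33 f3 30 00.
K' ⊕ ipad = a3 5e 79 05 c5 06 36; K' ⊕ opad = c9 34 13 6f af 6c 5c.
m1: inner = H(a3 5e 79 05 c5 06 36 e5 1c) = 03 81; tag = H(c9 34 13 6f af 6c 5c 03 81) = 037a ← matches
m2: inner = H(a3 5e 79 05 c5 06 36 c1 d8) = 04 19; tag = H(c9 34 13 6f af 6c 5c 04 19) = 0313
m3: inner = H(a3 5e 79 05 c5 06 36 62 10) = 02 f2; tag = H(c9 34 13 6f af 6c 5c 02 f2) = 03ea

1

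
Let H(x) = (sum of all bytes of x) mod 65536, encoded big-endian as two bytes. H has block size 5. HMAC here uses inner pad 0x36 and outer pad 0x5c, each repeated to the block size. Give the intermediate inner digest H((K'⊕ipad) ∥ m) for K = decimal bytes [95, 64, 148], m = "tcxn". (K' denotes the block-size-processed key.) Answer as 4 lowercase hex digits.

Key decimal bytes [95, 64, 148] = 5f 40 94 is 3 bytes ≤ B = 5; zero-pad to 5 bytes: K' = 5f 40 94 00 00.
K' ⊕ ipad = 69 76 a2 36 36.
Inner input = 69 76 a2 36 36 ∥ 74 63 78 6e.
Inner hash: sum = 105+118+162+54+54+116+99+120+110 = 938 → 03 aa.

03aa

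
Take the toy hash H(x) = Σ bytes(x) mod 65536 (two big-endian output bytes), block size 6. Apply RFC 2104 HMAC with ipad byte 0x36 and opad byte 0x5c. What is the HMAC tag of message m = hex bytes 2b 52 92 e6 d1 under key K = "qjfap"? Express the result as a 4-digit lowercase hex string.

01f2

Key "qjfap" = 71 6a 66 61 70 is 5 bytes ≤ B = 6; zero-pad to 6 bytes: K' = 71 6a 66 61 70 00.
K' ⊕ ipad = 47 5c 50 57 46 36.  K' ⊕ opad = 2d 36 3a 3d 2c 5c.
Inner input = (K'⊕ipad) ∥ m = 47 5c 50 57 46 36 ∥ 2b 52 92 e6 d1.
Inner hash: sum = 71+92+80+87+70+54+43+82+146+230+209 = 1164 → 04 8c.
Outer input = (K'⊕opad) ∥ inner = 2d 36 3a 3d 2c 5c ∥ 04 8c.
Outer hash (tag): sum = 45+54+58+61+44+92+4+140 = 498 → 01 f2.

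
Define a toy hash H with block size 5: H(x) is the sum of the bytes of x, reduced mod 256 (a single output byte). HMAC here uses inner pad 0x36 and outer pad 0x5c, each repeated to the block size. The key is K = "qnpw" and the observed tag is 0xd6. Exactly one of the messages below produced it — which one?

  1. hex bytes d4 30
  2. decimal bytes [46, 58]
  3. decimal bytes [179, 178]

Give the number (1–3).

2

Key "qnpw" = 71 6e 70 77 is 4 bytes ≤ B = 5; zero-pad to 5 bytes: K' = 71 6e 70 77 00.
K' ⊕ ipad = 47 58 46 41 36; K' ⊕ opad = 2d 32 2c 2b 5c.
m1: inner = H(47 58 46 41 36 d4 30) = 60; tag = H(2d 32 2c 2b 5c 60) = 72
m2: inner = H(47 58 46 41 36 2e 3a) = c4; tag = H(2d 32 2c 2b 5c c4) = d6 ← matches
m3: inner = H(47 58 46 41 36 b3 b2) = c1; tag = H(2d 32 2c 2b 5c c1) = d3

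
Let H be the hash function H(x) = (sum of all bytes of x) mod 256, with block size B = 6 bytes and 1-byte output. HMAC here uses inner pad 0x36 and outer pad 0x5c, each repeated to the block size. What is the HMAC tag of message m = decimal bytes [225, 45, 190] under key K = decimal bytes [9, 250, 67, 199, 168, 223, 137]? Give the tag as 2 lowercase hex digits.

12

Key decimal bytes [9, 250, 67, 199, 168, 223, 137] = 09 fa 43 c7 a8 df 89 is 7 bytes > B = 6, so hash it first: H(key) = 1d, then zero-pad to 6 bytes: K' = 1d 00 00 00 00 00.
K' ⊕ ipad = 2b 36 36 36 36 36.  K' ⊕ opad = 41 5c 5c 5c 5c 5c.
Inner input = (K'⊕ipad) ∥ m = 2b 36 36 36 36 36 ∥ e1 2d be.
Inner hash: sum = 43+54+54+54+54+54+225+45+190 = 773; mod 256 = 5 → 05.
Outer input = (K'⊕opad) ∥ inner = 41 5c 5c 5c 5c 5c ∥ 05.
Outer hash (tag): sum = 65+92+92+92+92+92+5 = 530; mod 256 = 18 → 12.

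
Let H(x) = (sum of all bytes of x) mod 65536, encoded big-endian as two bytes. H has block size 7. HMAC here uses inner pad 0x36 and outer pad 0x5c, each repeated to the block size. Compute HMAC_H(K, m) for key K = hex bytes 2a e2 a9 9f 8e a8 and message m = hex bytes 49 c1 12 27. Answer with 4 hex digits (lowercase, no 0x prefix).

Key hex bytes 2a e2 a9 9f 8e a8 is 6 bytes ≤ B = 7; zero-pad to 7 bytes: K' = 2a e2 a9 9f 8e a8 00.
K' ⊕ ipad = 1c d4 9f a9 b8 9e 36.  K' ⊕ opad = 76 be f5 c3 d2 f4 5c.
Inner input = (K'⊕ipad) ∥ m = 1c d4 9f a9 b8 9e 36 ∥ 49 c1 12 27.
Inner hash: sum = 28+212+159+169+184+158+54+73+193+18+39 = 1287 → 05 07.
Outer input = (K'⊕opad) ∥ inner = 76 be f5 c3 d2 f4 5c ∥ 05 07.
Outer hash (tag): sum = 118+190+245+195+210+244+92+5+7 = 1306 → 05 1a.

051a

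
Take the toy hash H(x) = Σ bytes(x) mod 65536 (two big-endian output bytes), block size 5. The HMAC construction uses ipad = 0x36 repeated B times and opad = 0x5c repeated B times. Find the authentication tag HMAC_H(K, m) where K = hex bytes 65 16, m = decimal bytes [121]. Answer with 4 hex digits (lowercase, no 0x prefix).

0226

Key hex bytes 65 16 is 2 bytes ≤ B = 5; zero-pad to 5 bytes: K' = 65 16 00 00 00.
K' ⊕ ipad = 53 20 36 36 36.  K' ⊕ opad = 39 4a 5c 5c 5c.
Inner input = (K'⊕ipad) ∥ m = 53 20 36 36 36 ∥ 79.
Inner hash: sum = 83+32+54+54+54+121 = 398 → 01 8e.
Outer input = (K'⊕opad) ∥ inner = 39 4a 5c 5c 5c ∥ 01 8e.
Outer hash (tag): sum = 57+74+92+92+92+1+142 = 550 → 02 26.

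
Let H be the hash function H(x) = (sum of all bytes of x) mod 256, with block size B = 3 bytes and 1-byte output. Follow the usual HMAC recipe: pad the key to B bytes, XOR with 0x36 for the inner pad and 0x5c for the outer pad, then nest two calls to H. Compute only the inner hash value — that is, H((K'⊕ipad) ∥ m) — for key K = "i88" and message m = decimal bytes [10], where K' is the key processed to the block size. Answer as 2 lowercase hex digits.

Key "i88" = 69 38 38 is exactly B = 3 bytes: K' = 69 38 38.
K' ⊕ ipad = 5f 0e 0e.
Inner input = 5f 0e 0e ∥ 0a.
Inner hash: sum = 95+14+14+10 = 133 → 85.

85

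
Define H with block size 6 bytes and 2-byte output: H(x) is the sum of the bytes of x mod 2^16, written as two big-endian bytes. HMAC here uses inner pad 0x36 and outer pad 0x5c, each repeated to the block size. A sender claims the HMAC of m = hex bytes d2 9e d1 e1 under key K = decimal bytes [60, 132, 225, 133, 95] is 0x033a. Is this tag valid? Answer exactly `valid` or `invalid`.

valid

Key decimal bytes [60, 132, 225, 133, 95] = 3c 84 e1 85 5f is 5 bytes ≤ B = 6; zero-pad to 6 bytes: K' = 3c 84 e1 85 5f 00.
K' ⊕ ipad = 0a b2 d7 b3 69 36; K' ⊕ opad = 60 d8 bd d9 03 5c.
Inner hash: sum = 10+178+215+179+105+54+210+158+209+225 = 1543 → 06 07.
Outer hash (recomputed tag): sum = 96+216+189+217+3+92+6+7 = 826 → 03 3a.
Recomputed tag = 033a; claimed = 033a → match.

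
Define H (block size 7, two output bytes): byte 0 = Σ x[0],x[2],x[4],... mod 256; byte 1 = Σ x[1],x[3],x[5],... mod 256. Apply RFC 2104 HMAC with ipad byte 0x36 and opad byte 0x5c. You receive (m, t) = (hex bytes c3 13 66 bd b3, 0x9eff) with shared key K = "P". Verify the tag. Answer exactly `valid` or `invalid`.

Key "P" = 50 is 1 byte ≤ B = 7; zero-pad to 7 bytes: K' = 50 00 00 00 00 00 00.
K' ⊕ ipad = 66 36 36 36 36 36 36; K' ⊕ opad = 0c 5c 5c 5c 5c 5c 5c.
Inner hash: even-index sum = 472 mod 256 = 216; odd-index sum = 638 mod 256 = 126 → d8 7e.
Outer hash (recomputed tag): even-index sum = 414 mod 256 = 158; odd-index sum = 492 mod 256 = 236 → 9e ec.
Recomputed tag = 9eec; claimed = 9eff → mismatch.

invalid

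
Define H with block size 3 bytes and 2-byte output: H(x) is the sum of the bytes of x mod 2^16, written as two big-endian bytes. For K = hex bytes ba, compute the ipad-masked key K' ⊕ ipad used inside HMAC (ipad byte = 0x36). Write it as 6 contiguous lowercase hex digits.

Key hex bytes ba is 1 byte ≤ B = 3; zero-pad to 3 bytes: K' = ba 00 00.
XOR each byte with 0x36: ba⊕36=8c, 00⊕36=36, 00⊕36=36.

8c3636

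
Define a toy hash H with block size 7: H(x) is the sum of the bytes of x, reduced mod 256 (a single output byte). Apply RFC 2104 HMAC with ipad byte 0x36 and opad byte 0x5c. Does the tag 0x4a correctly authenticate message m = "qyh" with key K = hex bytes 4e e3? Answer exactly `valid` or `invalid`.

valid

Key hex bytes 4e e3 is 2 bytes ≤ B = 7; zero-pad to 7 bytes: K' = 4e e3 00 00 00 00 00.
K' ⊕ ipad = 78 d5 36 36 36 36 36; K' ⊕ opad = 12 bf 5c 5c 5c 5c 5c.
Inner hash: sum = 120+213+54+54+54+54+54+113+121+104 = 941; mod 256 = 173 → ad.
Outer hash (recomputed tag): sum = 18+191+92+92+92+92+92+173 = 842; mod 256 = 74 → 4a.
Recomputed tag = 4a; claimed = 4a → match.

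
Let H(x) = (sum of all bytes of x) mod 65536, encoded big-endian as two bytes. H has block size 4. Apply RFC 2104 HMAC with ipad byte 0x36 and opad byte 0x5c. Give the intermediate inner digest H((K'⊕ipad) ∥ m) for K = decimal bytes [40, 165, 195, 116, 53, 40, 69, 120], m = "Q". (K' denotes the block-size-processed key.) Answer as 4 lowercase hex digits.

Key decimal bytes [40, 165, 195, 116, 53, 40, 69, 120] = 28 a5 c3 74 35 28 45 78 is 8 bytes > B = 4, so hash it first: H(key) = 03 1e, then zero-pad to 4 bytes: K' = 03 1e 00 00.
K' ⊕ ipad = 35 28 36 36.
Inner input = 35 28 36 36 ∥ 51.
Inner hash: sum = 53+40+54+54+81 = 282 → 01 1a.

011a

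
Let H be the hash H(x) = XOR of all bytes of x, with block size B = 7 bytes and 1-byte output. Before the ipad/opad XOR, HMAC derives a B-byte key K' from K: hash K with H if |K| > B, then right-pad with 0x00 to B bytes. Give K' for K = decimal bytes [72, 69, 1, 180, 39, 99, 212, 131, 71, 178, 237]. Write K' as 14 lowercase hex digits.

b3000000000000

|K| = 11 > B = 7, so first hash the key.
H(K): XOR 48⊕45⊕01⊕b4⊕27⊕63⊕d4⊕83⊕47⊕b2⊕ed = b3.
Zero-pad H(K) = b3 to 7 bytes: K' = b3 00 00 00 00 00 00.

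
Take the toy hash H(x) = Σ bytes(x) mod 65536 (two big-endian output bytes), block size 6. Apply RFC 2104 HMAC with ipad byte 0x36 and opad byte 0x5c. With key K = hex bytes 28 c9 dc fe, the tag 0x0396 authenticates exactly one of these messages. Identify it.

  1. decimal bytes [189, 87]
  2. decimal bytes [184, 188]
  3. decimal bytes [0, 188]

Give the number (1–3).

Key hex bytes 28 c9 dc fe is 4 bytes ≤ B = 6; zero-pad to 6 bytes: K' = 28 c9 dc fe 00 00.
K' ⊕ ipad = 1e ff ea c8 36 36; K' ⊕ opad = 74 95 80 a2 5c 5c.
m1: inner = H(1e ff ea c8 36 36 bd 57) = 04 4f; tag = H(74 95 80 a2 5c 5c 04 4f) = 0336
m2: inner = H(1e ff ea c8 36 36 b8 bc) = 04 af; tag = H(74 95 80 a2 5c 5c 04 af) = 0396 ← matches
m3: inner = H(1e ff ea c8 36 36 00 bc) = 03 f7; tag = H(74 95 80 a2 5c 5c 03 f7) = 03dd

2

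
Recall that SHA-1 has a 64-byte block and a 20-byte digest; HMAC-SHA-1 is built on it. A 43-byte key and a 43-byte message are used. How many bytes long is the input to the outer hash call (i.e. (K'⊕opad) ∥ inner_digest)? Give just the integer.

Key is 43 ≤ 64 bytes, zero-padded: |K'| = 64.
Outer input = (K'⊕opad) ∥ H(inner) → 64 + 20 = 84 bytes.

84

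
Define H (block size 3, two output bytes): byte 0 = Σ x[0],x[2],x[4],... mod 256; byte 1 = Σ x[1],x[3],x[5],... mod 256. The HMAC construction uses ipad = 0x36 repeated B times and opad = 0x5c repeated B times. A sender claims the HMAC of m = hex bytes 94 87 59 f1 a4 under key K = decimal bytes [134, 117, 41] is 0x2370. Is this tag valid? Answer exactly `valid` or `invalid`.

valid

Key decimal bytes [134, 117, 41] = 86 75 29 is exactly B = 3 bytes: K' = 86 75 29.
K' ⊕ ipad = b0 43 1f; K' ⊕ opad = da 29 75.
Inner hash: even-index sum = 583 mod 256 = 71; odd-index sum = 468 mod 256 = 212 → 47 d4.
Outer hash (recomputed tag): even-index sum = 547 mod 256 = 35; odd-index sum = 112 mod 256 = 112 → 23 70.
Recomputed tag = 2370; claimed = 2370 → match.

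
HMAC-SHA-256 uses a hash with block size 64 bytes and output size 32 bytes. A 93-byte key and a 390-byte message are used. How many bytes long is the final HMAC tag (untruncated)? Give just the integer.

32

The tag is one SHA-256 digest: 32 bytes.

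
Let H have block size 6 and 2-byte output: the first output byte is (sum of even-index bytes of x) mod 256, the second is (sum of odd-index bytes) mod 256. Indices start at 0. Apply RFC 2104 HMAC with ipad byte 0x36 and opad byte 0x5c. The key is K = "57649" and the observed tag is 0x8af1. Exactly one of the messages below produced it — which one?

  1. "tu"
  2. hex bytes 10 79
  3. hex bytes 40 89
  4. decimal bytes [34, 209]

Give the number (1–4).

3

Key "57649" = 35 37 36 34 39 is 5 bytes ≤ B = 6; zero-pad to 6 bytes: K' = 35 37 36 34 39 00.
K' ⊕ ipad = 03 01 00 02 0f 36; K' ⊕ opad = 69 6b 6a 68 65 5c.
m1: inner = H(03 01 00 02 0f 36 74 75) = 86 ae; tag = H(69 6b 6a 68 65 5c 86 ae) = bedd
m2: inner = H(03 01 00 02 0f 36 10 79) = 22 b2; tag = H(69 6b 6a 68 65 5c 22 b2) = 5ae1
m3: inner = H(03 01 00 02 0f 36 40 89) = 52 c2; tag = H(69 6b 6a 68 65 5c 52 c2) = 8af1 ← matches
m4: inner = H(03 01 00 02 0f 36 22 d1) = 34 0a; tag = H(69 6b 6a 68 65 5c 34 0a) = 6c39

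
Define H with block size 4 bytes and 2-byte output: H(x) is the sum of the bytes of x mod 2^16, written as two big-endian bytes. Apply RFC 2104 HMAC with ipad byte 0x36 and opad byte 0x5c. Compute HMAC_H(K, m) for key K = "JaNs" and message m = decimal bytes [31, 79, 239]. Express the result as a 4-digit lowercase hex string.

0183

Key "JaNs" = 4a 61 4e 73 is exactly B = 4 bytes: K' = 4a 61 4e 73.
K' ⊕ ipad = 7c 57 78 45.  K' ⊕ opad = 16 3d 12 2f.
Inner input = (K'⊕ipad) ∥ m = 7c 57 78 45 ∥ 1f 4f ef.
Inner hash: sum = 124+87+120+69+31+79+239 = 749 → 02 ed.
Outer input = (K'⊕opad) ∥ inner = 16 3d 12 2f ∥ 02 ed.
Outer hash (tag): sum = 22+61+18+47+2+237 = 387 → 01 83.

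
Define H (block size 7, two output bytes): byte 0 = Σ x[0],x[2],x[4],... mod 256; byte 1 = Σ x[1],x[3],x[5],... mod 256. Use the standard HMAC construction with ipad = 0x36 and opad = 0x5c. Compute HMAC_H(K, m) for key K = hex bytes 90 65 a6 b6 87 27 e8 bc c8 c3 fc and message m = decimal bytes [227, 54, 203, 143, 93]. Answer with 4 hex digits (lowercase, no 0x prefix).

Key hex bytes 90 65 a6 b6 87 27 e8 bc c8 c3 fc is 11 bytes > B = 7, so hash it first: H(key) = 69 c1, then zero-pad to 7 bytes: K' = 69 c1 00 00 00 00 00.
K' ⊕ ipad = 5f f7 36 36 36 36 36.  K' ⊕ opad = 35 9d 5c 5c 5c 5c 5c.
Inner input = (K'⊕ipad) ∥ m = 5f f7 36 36 36 36 36 ∥ e3 36 cb 8f 5d.
Inner hash: even-index sum = 454 mod 256 = 198; odd-index sum = 878 mod 256 = 110 → c6 6e.
Outer input = (K'⊕opad) ∥ inner = 35 9d 5c 5c 5c 5c 5c ∥ c6 6e.
Outer hash (tag): even-index sum = 439 mod 256 = 183; odd-index sum = 539 mod 256 = 27 → b7 1b.

b71b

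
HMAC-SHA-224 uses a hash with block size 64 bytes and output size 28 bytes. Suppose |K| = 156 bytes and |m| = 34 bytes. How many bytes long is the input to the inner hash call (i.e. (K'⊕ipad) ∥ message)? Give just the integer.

Key is 156 > 64 bytes, so it is hashed to 28 bytes then zero-padded to 64: |K'| = 64.
Inner input = (K'⊕ipad) ∥ m → 64 + 34 = 98 bytes.

98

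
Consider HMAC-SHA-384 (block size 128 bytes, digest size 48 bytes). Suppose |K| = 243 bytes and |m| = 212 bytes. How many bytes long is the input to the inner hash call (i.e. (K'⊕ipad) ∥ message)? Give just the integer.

Key is 243 > 128 bytes, so it is hashed to 48 bytes then zero-padded to 128: |K'| = 128.
Inner input = (K'⊕ipad) ∥ m → 128 + 212 = 340 bytes.

340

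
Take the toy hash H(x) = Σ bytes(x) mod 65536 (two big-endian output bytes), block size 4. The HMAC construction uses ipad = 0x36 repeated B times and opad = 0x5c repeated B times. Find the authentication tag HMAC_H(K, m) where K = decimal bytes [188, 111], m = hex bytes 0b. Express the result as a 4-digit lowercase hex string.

0226

Key decimal bytes [188, 111] = bc 6f is 2 bytes ≤ B = 4; zero-pad to 4 bytes: K' = bc 6f 00 00.
K' ⊕ ipad = 8a 59 36 36.  K' ⊕ opad = e0 33 5c 5c.
Inner input = (K'⊕ipad) ∥ m = 8a 59 36 36 ∥ 0b.
Inner hash: sum = 138+89+54+54+11 = 346 → 01 5a.
Outer input = (K'⊕opad) ∥ inner = e0 33 5c 5c ∥ 01 5a.
Outer hash (tag): sum = 224+51+92+92+1+90 = 550 → 02 26.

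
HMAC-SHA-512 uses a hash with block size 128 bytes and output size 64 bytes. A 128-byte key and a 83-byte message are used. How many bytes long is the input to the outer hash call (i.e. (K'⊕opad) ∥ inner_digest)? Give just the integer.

Key is 128 ≤ 128 bytes, zero-padded: |K'| = 128.
Outer input = (K'⊕opad) ∥ H(inner) → 128 + 64 = 192 bytes.

192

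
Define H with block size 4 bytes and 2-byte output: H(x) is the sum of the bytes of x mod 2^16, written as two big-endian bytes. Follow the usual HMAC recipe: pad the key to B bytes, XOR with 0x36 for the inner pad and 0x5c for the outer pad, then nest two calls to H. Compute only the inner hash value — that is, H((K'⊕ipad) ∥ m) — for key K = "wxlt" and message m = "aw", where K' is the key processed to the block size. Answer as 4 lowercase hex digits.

Key "wxlt" = 77 78 6c 74 is exactly B = 4 bytes: K' = 77 78 6c 74.
K' ⊕ ipad = 41 4e 5a 42.
Inner input = 41 4e 5a 42 ∥ 61 77.
Inner hash: sum = 65+78+90+66+97+119 = 515 → 02 03.

0203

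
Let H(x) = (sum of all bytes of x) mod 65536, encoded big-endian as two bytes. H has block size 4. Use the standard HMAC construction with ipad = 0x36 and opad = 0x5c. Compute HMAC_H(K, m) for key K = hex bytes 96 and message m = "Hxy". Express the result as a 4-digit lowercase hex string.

Key hex bytes 96 is 1 byte ≤ B = 4; zero-pad to 4 bytes: K' = 96 00 00 00.
K' ⊕ ipad = a0 36 36 36.  K' ⊕ opad = ca 5c 5c 5c.
Inner input = (K'⊕ipad) ∥ m = a0 36 36 36 ∥ 48 78 79.
Inner hash: sum = 160+54+54+54+72+120+121 = 635 → 02 7b.
Outer input = (K'⊕opad) ∥ inner = ca 5c 5c 5c ∥ 02 7b.
Outer hash (tag): sum = 202+92+92+92+2+123 = 603 → 02 5b.

025b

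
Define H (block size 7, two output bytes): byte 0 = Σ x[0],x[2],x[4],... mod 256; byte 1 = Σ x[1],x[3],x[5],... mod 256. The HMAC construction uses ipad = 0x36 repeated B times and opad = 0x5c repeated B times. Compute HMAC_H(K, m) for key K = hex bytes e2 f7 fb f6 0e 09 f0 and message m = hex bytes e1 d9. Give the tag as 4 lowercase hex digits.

Key hex bytes e2 f7 fb f6 0e 09 f0 is exactly B = 7 bytes: K' = e2 f7 fb f6 0e 09 f0.
K' ⊕ ipad = d4 c1 cd c0 38 3f c6.  K' ⊕ opad = be ab a7 aa 52 55 ac.
Inner input = (K'⊕ipad) ∥ m = d4 c1 cd c0 38 3f c6 ∥ e1 d9.
Inner hash: even-index sum = 888 mod 256 = 120; odd-index sum = 673 mod 256 = 161 → 78 a1.
Outer input = (K'⊕opad) ∥ inner = be ab a7 aa 52 55 ac ∥ 78 a1.
Outer hash (tag): even-index sum = 772 mod 256 = 4; odd-index sum = 546 mod 256 = 34 → 04 22.

0422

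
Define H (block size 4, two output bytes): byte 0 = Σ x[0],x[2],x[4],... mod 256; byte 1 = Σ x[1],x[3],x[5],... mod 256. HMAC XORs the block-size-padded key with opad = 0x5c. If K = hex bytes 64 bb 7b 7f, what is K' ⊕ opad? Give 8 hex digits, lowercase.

38e72723

Key hex bytes 64 bb 7b 7f is exactly B = 4 bytes: K' = 64 bb 7b 7f.
XOR each byte with 0x5c: 64⊕5c=38, bb⊕5c=e7, 7b⊕5c=27, 7f⊕5c=23.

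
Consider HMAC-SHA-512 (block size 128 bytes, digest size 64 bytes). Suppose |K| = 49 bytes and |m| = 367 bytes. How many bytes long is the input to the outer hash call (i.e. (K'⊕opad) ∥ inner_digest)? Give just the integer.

192

Key is 49 ≤ 128 bytes, zero-padded: |K'| = 128.
Outer input = (K'⊕opad) ∥ H(inner) → 128 + 64 = 192 bytes.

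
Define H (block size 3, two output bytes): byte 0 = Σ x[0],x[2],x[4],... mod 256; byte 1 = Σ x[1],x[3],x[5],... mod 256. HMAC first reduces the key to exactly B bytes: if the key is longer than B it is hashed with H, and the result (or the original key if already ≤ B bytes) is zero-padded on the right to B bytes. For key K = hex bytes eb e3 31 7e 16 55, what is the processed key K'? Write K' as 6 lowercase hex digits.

32b600

|K| = 6 > B = 3, so first hash the key.
H(K): even-index sum = 306 mod 256 = 50; odd-index sum = 438 mod 256 = 182 → 32 b6.
Zero-pad H(K) = 32 b6 to 3 bytes: K' = 32 b6 00.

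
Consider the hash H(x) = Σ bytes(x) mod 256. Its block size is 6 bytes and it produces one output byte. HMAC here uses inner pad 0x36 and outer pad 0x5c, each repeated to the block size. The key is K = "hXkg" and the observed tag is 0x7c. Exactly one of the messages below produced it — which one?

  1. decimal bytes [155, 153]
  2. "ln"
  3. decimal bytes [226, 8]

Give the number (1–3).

1

Key "hXkg" = 68 58 6b 67 is 4 bytes ≤ B = 6; zero-pad to 6 bytes: K' = 68 58 6b 67 00 00.
K' ⊕ ipad = 5e 6e 5d 51 36 36; K' ⊕ opad = 34 04 37 3b 5c 5c.
m1: inner = H(5e 6e 5d 51 36 36 9b 99) = 1a; tag = H(34 04 37 3b 5c 5c 1a) = 7c ← matches
m2: inner = H(5e 6e 5d 51 36 36 6c 6e) = c0; tag = H(34 04 37 3b 5c 5c c0) = 22
m3: inner = H(5e 6e 5d 51 36 36 e2 08) = d0; tag = H(34 04 37 3b 5c 5c d0) = 32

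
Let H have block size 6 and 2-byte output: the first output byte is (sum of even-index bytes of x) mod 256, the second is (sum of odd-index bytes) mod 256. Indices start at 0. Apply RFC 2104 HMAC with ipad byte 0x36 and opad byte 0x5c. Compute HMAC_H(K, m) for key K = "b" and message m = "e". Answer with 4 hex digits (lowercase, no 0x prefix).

1bb6

Key "b" = 62 is 1 byte ≤ B = 6; zero-pad to 6 bytes: K' = 62 00 00 00 00 00.
K' ⊕ ipad = 54 36 36 36 36 36.  K' ⊕ opad = 3e 5c 5c 5c 5c 5c.
Inner input = (K'⊕ipad) ∥ m = 54 36 36 36 36 36 ∥ 65.
Inner hash: even-index sum = 293 mod 256 = 37; odd-index sum = 162 mod 256 = 162 → 25 a2.
Outer input = (K'⊕opad) ∥ inner = 3e 5c 5c 5c 5c 5c ∥ 25 a2.
Outer hash (tag): even-index sum = 283 mod 256 = 27; odd-index sum = 438 mod 256 = 182 → 1b b6.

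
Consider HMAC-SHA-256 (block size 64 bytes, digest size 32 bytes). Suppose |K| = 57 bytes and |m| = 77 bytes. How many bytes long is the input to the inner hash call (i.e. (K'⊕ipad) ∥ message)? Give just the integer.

141

Key is 57 ≤ 64 bytes, zero-padded: |K'| = 64.
Inner input = (K'⊕ipad) ∥ m → 64 + 77 = 141 bytes.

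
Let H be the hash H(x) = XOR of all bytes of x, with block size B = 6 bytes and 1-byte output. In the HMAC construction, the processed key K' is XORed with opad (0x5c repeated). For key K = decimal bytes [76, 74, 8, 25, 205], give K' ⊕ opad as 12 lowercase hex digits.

Key decimal bytes [76, 74, 8, 25, 205] = 4c 4a 08 19 cd is 5 bytes ≤ B = 6; zero-pad to 6 bytes: K' = 4c 4a 08 19 cd 00.
XOR each byte with 0x5c: 4c⊕5c=10, 4a⊕5c=16, 08⊕5c=54, 19⊕5c=45, cd⊕5c=91, 00⊕5c=5c.

10165445915c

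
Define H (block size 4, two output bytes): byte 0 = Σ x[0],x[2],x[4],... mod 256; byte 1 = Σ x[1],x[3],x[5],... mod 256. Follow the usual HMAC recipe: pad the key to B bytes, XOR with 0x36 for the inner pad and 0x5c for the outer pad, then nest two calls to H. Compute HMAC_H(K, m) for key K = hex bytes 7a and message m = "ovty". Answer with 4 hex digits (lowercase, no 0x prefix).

e713

Key hex bytes 7a is 1 byte ≤ B = 4; zero-pad to 4 bytes: K' = 7a 00 00 00.
K' ⊕ ipad = 4c 36 36 36.  K' ⊕ opad = 26 5c 5c 5c.
Inner input = (K'⊕ipad) ∥ m = 4c 36 36 36 ∥ 6f 76 74 79.
Inner hash: even-index sum = 357 mod 256 = 101; odd-index sum = 347 mod 256 = 91 → 65 5b.
Outer input = (K'⊕opad) ∥ inner = 26 5c 5c 5c ∥ 65 5b.
Outer hash (tag): even-index sum = 231 mod 256 = 231; odd-index sum = 275 mod 256 = 19 → e7 13.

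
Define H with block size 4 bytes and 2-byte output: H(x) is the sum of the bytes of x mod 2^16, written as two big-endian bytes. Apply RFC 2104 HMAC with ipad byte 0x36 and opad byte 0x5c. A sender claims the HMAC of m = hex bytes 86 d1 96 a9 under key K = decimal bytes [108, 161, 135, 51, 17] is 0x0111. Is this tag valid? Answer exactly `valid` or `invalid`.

invalid

Key decimal bytes [108, 161, 135, 51, 17] = 6c a1 87 33 11 is 5 bytes > B = 4, so hash it first: H(key) = 01 d8, then zero-pad to 4 bytes: K' = 01 d8 00 00.
K' ⊕ ipad = 37 ee 36 36; K' ⊕ opad = 5d 84 5c 5c.
Inner hash: sum = 55+238+54+54+134+209+150+169 = 1063 → 04 27.
Outer hash (recomputed tag): sum = 93+132+92+92+4+39 = 452 → 01 c4.
Recomputed tag = 01c4; claimed = 0111 → mismatch.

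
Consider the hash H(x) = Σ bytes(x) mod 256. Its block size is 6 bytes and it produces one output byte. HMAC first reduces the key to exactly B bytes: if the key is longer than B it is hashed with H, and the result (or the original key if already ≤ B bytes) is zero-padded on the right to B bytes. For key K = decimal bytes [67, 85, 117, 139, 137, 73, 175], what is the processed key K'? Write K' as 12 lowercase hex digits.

|K| = 7 > B = 6, so first hash the key.
H(K): sum = 67+85+117+139+137+73+175 = 793; mod 256 = 25 → 19.
Zero-pad H(K) = 19 to 6 bytes: K' = 19 00 00 00 00 00.

190000000000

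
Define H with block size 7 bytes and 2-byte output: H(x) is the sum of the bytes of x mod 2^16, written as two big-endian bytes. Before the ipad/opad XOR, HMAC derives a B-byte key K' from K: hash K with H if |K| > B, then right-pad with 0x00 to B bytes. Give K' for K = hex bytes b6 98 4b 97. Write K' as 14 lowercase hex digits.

b6984b97000000

Key hex bytes b6 98 4b 97 is 4 bytes ≤ B = 7; zero-pad to 7 bytes: K' = b6 98 4b 97 00 00 00.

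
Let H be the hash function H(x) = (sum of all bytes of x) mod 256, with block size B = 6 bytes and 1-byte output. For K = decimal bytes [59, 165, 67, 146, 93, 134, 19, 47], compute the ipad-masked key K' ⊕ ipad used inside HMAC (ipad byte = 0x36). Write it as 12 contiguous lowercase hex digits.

ec3636363636

Key decimal bytes [59, 165, 67, 146, 93, 134, 19, 47] = 3b a5 43 92 5d 86 13 2f is 8 bytes > B = 6, so hash it first: H(key) = da, then zero-pad to 6 bytes: K' = da 00 00 00 00 00.
XOR each byte with 0x36: da⊕36=ec, 00⊕36=36, 00⊕36=36, 00⊕36=36, 00⊕36=36, 00⊕36=36.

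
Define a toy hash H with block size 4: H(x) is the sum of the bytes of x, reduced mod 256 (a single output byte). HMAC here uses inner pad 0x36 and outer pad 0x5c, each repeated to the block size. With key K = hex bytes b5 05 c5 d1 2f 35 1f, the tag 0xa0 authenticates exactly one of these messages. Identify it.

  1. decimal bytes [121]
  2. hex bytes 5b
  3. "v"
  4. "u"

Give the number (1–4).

Key hex bytes b5 05 c5 d1 2f 35 1f is 7 bytes > B = 4, so hash it first: H(key) = d3, then zero-pad to 4 bytes: K' = d3 00 00 00.
K' ⊕ ipad = e5 36 36 36; K' ⊕ opad = 8f 5c 5c 5c.
m1: inner = H(e5 36 36 36 79) = 00; tag = H(8f 5c 5c 5c 00) = a3
m2: inner = H(e5 36 36 36 5b) = e2; tag = H(8f 5c 5c 5c e2) = 85
m3: inner = H(e5 36 36 36 76) = fd; tag = H(8f 5c 5c 5c fd) = a0 ← matches
m4: inner = H(e5 36 36 36 75) = fc; tag = H(8f 5c 5c 5c fc) = 9f

3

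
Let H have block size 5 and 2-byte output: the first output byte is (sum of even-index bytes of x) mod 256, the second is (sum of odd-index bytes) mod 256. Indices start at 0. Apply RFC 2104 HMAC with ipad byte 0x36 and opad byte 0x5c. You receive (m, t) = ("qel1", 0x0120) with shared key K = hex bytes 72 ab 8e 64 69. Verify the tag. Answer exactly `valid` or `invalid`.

Key hex bytes 72 ab 8e 64 69 is exactly B = 5 bytes: K' = 72 ab 8e 64 69.
K' ⊕ ipad = 44 9d b8 52 5f; K' ⊕ opad = 2e f7 d2 38 35.
Inner hash: even-index sum = 497 mod 256 = 241; odd-index sum = 460 mod 256 = 204 → f1 cc.
Outer hash (recomputed tag): even-index sum = 513 mod 256 = 1; odd-index sum = 544 mod 256 = 32 → 01 20.
Recomputed tag = 0120; claimed = 0120 → match.

valid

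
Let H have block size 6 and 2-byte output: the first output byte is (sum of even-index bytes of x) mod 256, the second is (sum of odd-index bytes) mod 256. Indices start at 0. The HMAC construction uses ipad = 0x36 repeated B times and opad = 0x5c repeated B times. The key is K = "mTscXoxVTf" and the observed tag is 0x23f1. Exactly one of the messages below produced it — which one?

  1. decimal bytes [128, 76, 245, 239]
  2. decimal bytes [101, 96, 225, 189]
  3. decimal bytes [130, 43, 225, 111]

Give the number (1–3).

1

Key "mTscXoxVTf" = 6d 54 73 63 58 6f 78 56 54 66 is 10 bytes > B = 6, so hash it first: H(key) = 04 e2, then zero-pad to 6 bytes: K' = 04 e2 00 00 00 00.
K' ⊕ ipad = 32 d4 36 36 36 36; K' ⊕ opad = 58 be 5c 5c 5c 5c.
m1: inner = H(32 d4 36 36 36 36 80 4c f5 ef) = 13 7b; tag = H(58 be 5c 5c 5c 5c 13 7b) = 23f1 ← matches
m2: inner = H(32 d4 36 36 36 36 65 60 e1 bd) = e4 5d; tag = H(58 be 5c 5c 5c 5c e4 5d) = f4d3
m3: inner = H(32 d4 36 36 36 36 82 2b e1 6f) = 01 da; tag = H(58 be 5c 5c 5c 5c 01 da) = 1150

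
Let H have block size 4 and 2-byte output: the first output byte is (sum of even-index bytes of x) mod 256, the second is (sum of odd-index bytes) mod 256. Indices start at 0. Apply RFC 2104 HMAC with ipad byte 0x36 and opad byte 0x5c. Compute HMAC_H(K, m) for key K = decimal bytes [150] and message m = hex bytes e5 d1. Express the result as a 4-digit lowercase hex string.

e1f5

Key decimal bytes [150] = 96 is 1 byte ≤ B = 4; zero-pad to 4 bytes: K' = 96 00 00 00.
K' ⊕ ipad = a0 36 36 36.  K' ⊕ opad = ca 5c 5c 5c.
Inner input = (K'⊕ipad) ∥ m = a0 36 36 36 ∥ e5 d1.
Inner hash: even-index sum = 443 mod 256 = 187; odd-index sum = 317 mod 256 = 61 → bb 3d.
Outer input = (K'⊕opad) ∥ inner = ca 5c 5c 5c ∥ bb 3d.
Outer hash (tag): even-index sum = 481 mod 256 = 225; odd-index sum = 245 mod 256 = 245 → e1 f5.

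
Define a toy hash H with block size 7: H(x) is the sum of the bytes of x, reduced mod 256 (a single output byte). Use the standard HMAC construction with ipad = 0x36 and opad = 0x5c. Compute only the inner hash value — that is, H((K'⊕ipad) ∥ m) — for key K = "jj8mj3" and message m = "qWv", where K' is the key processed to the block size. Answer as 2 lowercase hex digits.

Key "jj8mj3" = 6a 6a 38 6d 6a 33 is 6 bytes ≤ B = 7; zero-pad to 7 bytes: K' = 6a 6a 38 6d 6a 33 00.
K' ⊕ ipad = 5c 5c 0e 5b 5c 05 36.
Inner input = 5c 5c 0e 5b 5c 05 36 ∥ 71 57 76.
Inner hash: sum = 92+92+14+91+92+5+54+113+87+118 = 758; mod 256 = 246 → f6.

f6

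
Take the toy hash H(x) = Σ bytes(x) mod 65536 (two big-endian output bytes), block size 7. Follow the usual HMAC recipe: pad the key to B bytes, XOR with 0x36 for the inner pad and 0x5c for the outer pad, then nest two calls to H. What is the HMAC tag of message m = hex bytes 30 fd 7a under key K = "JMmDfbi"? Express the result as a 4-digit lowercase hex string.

018f

Key "JMmDfbi" = 4a 4d 6d 44 66 62 69 is exactly B = 7 bytes: K' = 4a 4d 6d 44 66 62 69.
K' ⊕ ipad = 7c 7b 5b 72 50 54 5f.  K' ⊕ opad = 16 11 31 18 3a 3e 35.
Inner input = (K'⊕ipad) ∥ m = 7c 7b 5b 72 50 54 5f ∥ 30 fd 7a.
Inner hash: sum = 124+123+91+114+80+84+95+48+253+122 = 1134 → 04 6e.
Outer input = (K'⊕opad) ∥ inner = 16 11 31 18 3a 3e 35 ∥ 04 6e.
Outer hash (tag): sum = 22+17+49+24+58+62+53+4+110 = 399 → 01 8f.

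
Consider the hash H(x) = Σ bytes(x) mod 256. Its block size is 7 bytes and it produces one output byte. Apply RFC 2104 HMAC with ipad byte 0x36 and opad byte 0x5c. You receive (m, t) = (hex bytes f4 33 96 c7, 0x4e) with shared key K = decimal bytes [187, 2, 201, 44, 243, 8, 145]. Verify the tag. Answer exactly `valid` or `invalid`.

invalid

Key decimal bytes [187, 2, 201, 44, 243, 8, 145] = bb 02 c9 2c f3 08 91 is exactly B = 7 bytes: K' = bb 02 c9 2c f3 08 91.
K' ⊕ ipad = 8d 34 ff 1a c5 3e a7; K' ⊕ opad = e7 5e 95 70 af 54 cd.
Inner hash: sum = 141+52+255+26+197+62+167+244+51+150+199 = 1544; mod 256 = 8 → 08.
Outer hash (recomputed tag): sum = 231+94+149+112+175+84+205+8 = 1058; mod 256 = 34 → 22.
Recomputed tag = 22; claimed = 4e → mismatch.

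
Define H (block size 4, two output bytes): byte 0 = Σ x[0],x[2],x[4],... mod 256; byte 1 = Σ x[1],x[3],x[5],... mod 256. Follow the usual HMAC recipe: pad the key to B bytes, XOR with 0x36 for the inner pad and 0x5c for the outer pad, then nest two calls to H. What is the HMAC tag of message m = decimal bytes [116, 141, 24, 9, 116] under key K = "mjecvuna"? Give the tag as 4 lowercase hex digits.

Key "mjecvuna" = 6d 6a 65 63 76 75 6e 61 is 8 bytes > B = 4, so hash it first: H(key) = b6 a3, then zero-pad to 4 bytes: K' = b6 a3 00 00.
K' ⊕ ipad = 80 95 36 36.  K' ⊕ opad = ea ff 5c 5c.
Inner input = (K'⊕ipad) ∥ m = 80 95 36 36 ∥ 74 8d 18 09 74.
Inner hash: even-index sum = 438 mod 256 = 182; odd-index sum = 353 mod 256 = 97 → b6 61.
Outer input = (K'⊕opad) ∥ inner = ea ff 5c 5c ∥ b6 61.
Outer hash (tag): even-index sum = 508 mod 256 = 252; odd-index sum = 444 mod 256 = 188 → fc bc.

fcbc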